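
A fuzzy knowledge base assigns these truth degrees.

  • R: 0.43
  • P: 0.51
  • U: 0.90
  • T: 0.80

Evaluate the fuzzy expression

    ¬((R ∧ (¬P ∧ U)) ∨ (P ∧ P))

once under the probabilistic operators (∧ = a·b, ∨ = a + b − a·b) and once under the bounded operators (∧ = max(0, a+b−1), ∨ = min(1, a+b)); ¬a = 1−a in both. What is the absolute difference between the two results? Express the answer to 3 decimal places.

0.380

Under probabilistic:
  ¬P = 1 − 0.5100 = 0.4900
  ¬P ∧ U = a·b on (0.4900, 0.9000) = 0.4410
  R ∧ (¬P ∧ U) = a·b on (0.4300, 0.4410) = 0.1896
  P ∧ P = a·b on (0.5100, 0.5100) = 0.2601
  (R ∧ (¬P ∧ U)) ∨ (P ∧ P) = a + b − a·b on (0.1896, 0.2601) = 0.4004
  ¬((R ∧ (¬P ∧ U)) ∨ (P ∧ P)) = 1 − 0.4004 = 0.5996
  → value = 0.5996
Under bounded:
  ¬P = 1 − 0.51 = 0.49
  ¬P ∧ U = max(0, a+b−1) on (0.49, 0.90) = 0.39
  R ∧ (¬P ∧ U) = max(0, a+b−1) on (0.43, 0.39) = 0.00
  P ∧ P = max(0, a+b−1) on (0.51, 0.51) = 0.02
  (R ∧ (¬P ∧ U)) ∨ (P ∧ P) = min(1, a+b) on (0.00, 0.02) = 0.02
  ¬((R ∧ (¬P ∧ U)) ∨ (P ∧ P)) = 1 − 0.02 = 0.98
  → value = 0.9800
|0.5996 − 0.9800| = 0.380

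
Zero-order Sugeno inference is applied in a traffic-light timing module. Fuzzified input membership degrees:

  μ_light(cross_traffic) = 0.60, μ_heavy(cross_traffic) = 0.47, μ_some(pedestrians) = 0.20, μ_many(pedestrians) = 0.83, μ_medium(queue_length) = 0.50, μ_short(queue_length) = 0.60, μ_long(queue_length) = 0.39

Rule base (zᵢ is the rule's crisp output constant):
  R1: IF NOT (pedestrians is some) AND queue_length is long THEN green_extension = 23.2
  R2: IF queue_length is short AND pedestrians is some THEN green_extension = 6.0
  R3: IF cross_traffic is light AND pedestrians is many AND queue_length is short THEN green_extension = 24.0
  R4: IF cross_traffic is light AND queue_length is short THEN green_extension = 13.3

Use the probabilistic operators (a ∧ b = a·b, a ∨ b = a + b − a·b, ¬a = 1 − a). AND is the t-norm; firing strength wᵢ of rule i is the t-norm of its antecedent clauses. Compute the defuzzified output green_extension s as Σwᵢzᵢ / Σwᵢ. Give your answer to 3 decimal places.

R1 (z=23.2): ¬some=1−0.20=0.80, long=0.39; AND[a·b] → w = 0.3120
R2 (z=6.0): short=0.60, some=0.20; AND[a·b] → w = 0.1200
R3 (z=24.0): light=0.60, many=0.83, short=0.60; AND[a·b] → w = 0.2988
R4 (z=13.3): light=0.60, short=0.60; AND[a·b] → w = 0.3600
Weighted average = (0.3120·23.2 + 0.1200·6.0 + 0.2988·24.0 + 0.3600·13.3) / (0.3120 + 0.1200 + 0.2988 + 0.3600)
  = 19.9176 / 1.0908 = 18.260

18.260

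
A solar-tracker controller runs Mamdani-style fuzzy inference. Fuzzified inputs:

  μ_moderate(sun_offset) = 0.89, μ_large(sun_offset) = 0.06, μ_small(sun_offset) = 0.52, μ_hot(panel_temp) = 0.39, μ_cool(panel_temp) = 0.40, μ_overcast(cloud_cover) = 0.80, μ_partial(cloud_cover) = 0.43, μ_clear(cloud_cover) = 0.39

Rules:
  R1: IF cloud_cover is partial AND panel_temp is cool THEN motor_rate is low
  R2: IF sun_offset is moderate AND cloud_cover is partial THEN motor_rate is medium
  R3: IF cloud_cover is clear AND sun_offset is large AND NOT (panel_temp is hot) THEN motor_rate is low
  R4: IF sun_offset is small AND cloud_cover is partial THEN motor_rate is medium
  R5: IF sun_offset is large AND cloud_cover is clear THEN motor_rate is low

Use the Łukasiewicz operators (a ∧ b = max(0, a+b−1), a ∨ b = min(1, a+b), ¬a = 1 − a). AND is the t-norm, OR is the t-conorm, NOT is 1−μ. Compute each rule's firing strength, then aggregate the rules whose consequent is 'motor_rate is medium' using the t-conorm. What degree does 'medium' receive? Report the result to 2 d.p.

R1: partial=0.43, cool=0.40; AND[max(0, a+b−1)] → w = 0.00
R2: moderate=0.89, partial=0.43; AND[max(0, a+b−1)] → w = 0.32
R3: clear=0.39, large=0.06, ¬hot=1−0.39=0.61; AND[max(0, a+b−1)] → w = 0.00
R4: small=0.52, partial=0.43; AND[max(0, a+b−1)] → w = 0.00
R5: large=0.06, clear=0.39; AND[max(0, a+b−1)] → w = 0.00
Rules with consequent 'medium': {R2, R4} → strengths 0.32, 0.00
Aggregate via t-conorm [min(1, a+b)]: 0.32

0.32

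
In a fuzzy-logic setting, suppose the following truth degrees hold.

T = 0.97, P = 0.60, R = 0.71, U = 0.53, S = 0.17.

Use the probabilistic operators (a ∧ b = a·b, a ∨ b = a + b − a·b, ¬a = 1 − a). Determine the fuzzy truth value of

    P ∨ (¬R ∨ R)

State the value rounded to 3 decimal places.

¬R = 1 − 0.7100 = 0.2900
¬R ∨ R = a + b − a·b on (0.2900, 0.7100) = 0.7941
P ∨ (¬R ∨ R) = a + b − a·b on (0.6000, 0.7941) = 0.9176

0.918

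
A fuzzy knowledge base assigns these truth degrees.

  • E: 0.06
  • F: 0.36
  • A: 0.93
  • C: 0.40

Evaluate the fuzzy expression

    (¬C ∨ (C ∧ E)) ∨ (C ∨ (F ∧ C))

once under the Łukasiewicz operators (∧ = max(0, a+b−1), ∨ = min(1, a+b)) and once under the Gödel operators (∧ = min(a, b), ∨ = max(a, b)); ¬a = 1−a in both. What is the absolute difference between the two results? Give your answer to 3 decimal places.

0.400

Under Łukasiewicz:
  ¬C = 1 − 0.40 = 0.60
  C ∧ E = max(0, a+b−1) on (0.40, 0.06) = 0.00
  ¬C ∨ (C ∧ E) = min(1, a+b) on (0.60, 0.00) = 0.60
  F ∧ C = max(0, a+b−1) on (0.36, 0.40) = 0.00
  C ∨ (F ∧ C) = min(1, a+b) on (0.40, 0.00) = 0.40
  (¬C ∨ (C ∧ E)) ∨ (C ∨ (F ∧ C)) = min(1, a+b) on (0.60, 0.40) = 1.00
  → value = 1.0000
Under Gödel:
  ¬C = 1 − 0.40 = 0.60
  C ∧ E = min(a, b) on (0.40, 0.06) = 0.06
  ¬C ∨ (C ∧ E) = max(a, b) on (0.60, 0.06) = 0.60
  F ∧ C = min(a, b) on (0.36, 0.40) = 0.36
  C ∨ (F ∧ C) = max(a, b) on (0.40, 0.36) = 0.40
  (¬C ∨ (C ∧ E)) ∨ (C ∨ (F ∧ C)) = max(a, b) on (0.60, 0.40) = 0.60
  → value = 0.6000
|1.0000 − 0.6000| = 0.400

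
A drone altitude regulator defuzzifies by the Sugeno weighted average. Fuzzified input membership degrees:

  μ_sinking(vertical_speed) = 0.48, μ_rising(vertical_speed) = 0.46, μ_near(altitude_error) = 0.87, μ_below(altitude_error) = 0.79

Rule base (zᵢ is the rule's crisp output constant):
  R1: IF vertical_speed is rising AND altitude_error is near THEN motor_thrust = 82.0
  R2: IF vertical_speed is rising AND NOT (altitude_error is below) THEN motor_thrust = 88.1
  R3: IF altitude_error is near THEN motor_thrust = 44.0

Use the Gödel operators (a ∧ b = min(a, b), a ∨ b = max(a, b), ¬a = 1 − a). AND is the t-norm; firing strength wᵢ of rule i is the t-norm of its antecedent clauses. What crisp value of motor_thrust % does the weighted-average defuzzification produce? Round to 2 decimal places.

R1 (z=82.0): rising=0.46, near=0.87; AND[min(a, b)] → w = 0.46
R2 (z=88.1): rising=0.46, ¬below=1−0.79=0.21; AND[min(a, b)] → w = 0.21
R3 (z=44.0): near=0.87 → w = 0.87
Weighted average = (0.46·82.0 + 0.21·88.1 + 0.87·44.0) / (0.46 + 0.21 + 0.87)
  = 94.5010 / 1.5400 = 61.36

61.36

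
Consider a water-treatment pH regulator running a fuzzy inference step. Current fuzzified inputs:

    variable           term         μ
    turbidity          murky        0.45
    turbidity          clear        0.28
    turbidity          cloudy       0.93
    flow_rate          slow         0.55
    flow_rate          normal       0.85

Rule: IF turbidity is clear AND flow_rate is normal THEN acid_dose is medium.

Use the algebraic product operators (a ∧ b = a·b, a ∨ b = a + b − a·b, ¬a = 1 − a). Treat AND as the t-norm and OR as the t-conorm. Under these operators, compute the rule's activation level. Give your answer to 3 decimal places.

0.238

firing strength: clear=0.28, normal=0.85; AND[a·b] → w = 0.2380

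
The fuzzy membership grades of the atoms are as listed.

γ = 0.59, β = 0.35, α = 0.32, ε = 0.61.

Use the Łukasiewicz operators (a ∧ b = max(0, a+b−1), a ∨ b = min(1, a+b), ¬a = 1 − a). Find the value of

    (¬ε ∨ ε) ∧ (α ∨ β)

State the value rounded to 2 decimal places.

¬ε = 1 − 0.61 = 0.39
¬ε ∨ ε = min(1, a+b) on (0.39, 0.61) = 1.00
α ∨ β = min(1, a+b) on (0.32, 0.35) = 0.67
(¬ε ∨ ε) ∧ (α ∨ β) = max(0, a+b−1) on (1.00, 0.67) = 0.67

0.67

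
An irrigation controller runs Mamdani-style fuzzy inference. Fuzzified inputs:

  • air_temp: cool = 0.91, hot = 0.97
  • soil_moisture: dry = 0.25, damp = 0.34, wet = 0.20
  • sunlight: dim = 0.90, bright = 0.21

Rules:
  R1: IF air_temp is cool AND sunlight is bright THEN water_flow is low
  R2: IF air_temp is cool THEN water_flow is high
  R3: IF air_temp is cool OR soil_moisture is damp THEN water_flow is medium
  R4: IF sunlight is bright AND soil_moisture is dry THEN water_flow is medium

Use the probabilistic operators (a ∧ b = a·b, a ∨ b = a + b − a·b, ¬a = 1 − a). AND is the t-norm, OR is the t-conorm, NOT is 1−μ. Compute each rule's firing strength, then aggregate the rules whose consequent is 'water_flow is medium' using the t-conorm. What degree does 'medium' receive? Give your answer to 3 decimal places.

0.944

R1: cool=0.91, bright=0.21; AND[a·b] → w = 0.1911
R2: cool=0.91 → w = 0.9100
R3: cool=0.91, damp=0.34; OR[a + b − a·b] → w = 0.9406
R4: bright=0.21, dry=0.25; AND[a·b] → w = 0.0525
Rules with consequent 'medium': {R3, R4} → strengths 0.9406, 0.0525
Aggregate via t-conorm [a + b − a·b]: 0.9437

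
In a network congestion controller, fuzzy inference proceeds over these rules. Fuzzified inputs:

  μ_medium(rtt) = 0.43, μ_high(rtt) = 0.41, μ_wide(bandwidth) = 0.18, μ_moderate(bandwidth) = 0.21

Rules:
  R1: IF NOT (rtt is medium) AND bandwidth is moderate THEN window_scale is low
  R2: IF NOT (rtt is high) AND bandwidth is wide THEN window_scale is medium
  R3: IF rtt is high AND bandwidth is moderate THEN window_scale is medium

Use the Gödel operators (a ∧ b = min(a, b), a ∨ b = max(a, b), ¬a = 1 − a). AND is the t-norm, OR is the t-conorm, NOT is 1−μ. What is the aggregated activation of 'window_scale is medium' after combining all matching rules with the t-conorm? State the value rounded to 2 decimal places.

0.21

R1: ¬medium=1−0.43=0.57, moderate=0.21; AND[min(a, b)] → w = 0.21
R2: ¬high=1−0.41=0.59, wide=0.18; AND[min(a, b)] → w = 0.18
R3: high=0.41, moderate=0.21; AND[min(a, b)] → w = 0.21
Rules with consequent 'medium': {R2, R3} → strengths 0.18, 0.21
Aggregate via t-conorm [max(a, b)]: 0.21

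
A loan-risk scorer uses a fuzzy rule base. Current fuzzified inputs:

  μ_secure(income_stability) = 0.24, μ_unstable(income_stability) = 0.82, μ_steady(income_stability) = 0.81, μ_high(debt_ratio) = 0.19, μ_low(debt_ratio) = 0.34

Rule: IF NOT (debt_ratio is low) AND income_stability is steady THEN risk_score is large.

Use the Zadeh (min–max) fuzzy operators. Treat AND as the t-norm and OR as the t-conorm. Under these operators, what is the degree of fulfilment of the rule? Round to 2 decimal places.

0.66

firing strength: ¬low=1−0.34=0.66, steady=0.81; AND[min(a, b)] → w = 0.66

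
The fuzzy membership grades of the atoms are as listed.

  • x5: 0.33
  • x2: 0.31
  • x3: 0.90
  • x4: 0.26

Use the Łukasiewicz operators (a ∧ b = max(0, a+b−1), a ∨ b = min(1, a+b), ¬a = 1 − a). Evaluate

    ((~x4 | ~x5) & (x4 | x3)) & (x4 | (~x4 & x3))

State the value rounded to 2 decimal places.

0.90

~x4 = 1 − 0.26 = 0.74
~x5 = 1 − 0.33 = 0.67
~x4 | ~x5 = min(1, a+b) on (0.74, 0.67) = 1.00
x4 | x3 = min(1, a+b) on (0.26, 0.90) = 1.00
(~x4 | ~x5) & (x4 | x3) = max(0, a+b−1) on (1.00, 1.00) = 1.00
~x4 = 1 − 0.26 = 0.74
~x4 & x3 = max(0, a+b−1) on (0.74, 0.90) = 0.64
x4 | (~x4 & x3) = min(1, a+b) on (0.26, 0.64) = 0.90
((~x4 | ~x5) & (x4 | x3)) & (x4 | (~x4 & x3)) = max(0, a+b−1) on (1.00, 0.90) = 0.90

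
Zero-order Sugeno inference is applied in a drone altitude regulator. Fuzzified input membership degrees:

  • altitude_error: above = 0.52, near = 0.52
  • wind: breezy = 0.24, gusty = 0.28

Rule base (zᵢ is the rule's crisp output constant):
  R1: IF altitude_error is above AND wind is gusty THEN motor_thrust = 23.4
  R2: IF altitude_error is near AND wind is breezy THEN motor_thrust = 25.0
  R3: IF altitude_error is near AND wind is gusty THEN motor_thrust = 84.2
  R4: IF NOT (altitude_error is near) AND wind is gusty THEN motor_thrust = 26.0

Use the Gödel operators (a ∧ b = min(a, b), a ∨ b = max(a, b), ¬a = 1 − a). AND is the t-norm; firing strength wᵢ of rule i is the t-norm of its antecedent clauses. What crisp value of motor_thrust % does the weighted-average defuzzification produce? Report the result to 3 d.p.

R1 (z=23.4): above=0.52, gusty=0.28; AND[min(a, b)] → w = 0.28
R2 (z=25.0): near=0.52, breezy=0.24; AND[min(a, b)] → w = 0.24
R3 (z=84.2): near=0.52, gusty=0.28; AND[min(a, b)] → w = 0.28
R4 (z=26.0): ¬near=1−0.52=0.48, gusty=0.28; AND[min(a, b)] → w = 0.28
Weighted average = (0.28·23.4 + 0.24·25.0 + 0.28·84.2 + 0.28·26.0) / (0.28 + 0.24 + 0.28 + 0.28)
  = 43.4080 / 1.0800 = 40.193

40.193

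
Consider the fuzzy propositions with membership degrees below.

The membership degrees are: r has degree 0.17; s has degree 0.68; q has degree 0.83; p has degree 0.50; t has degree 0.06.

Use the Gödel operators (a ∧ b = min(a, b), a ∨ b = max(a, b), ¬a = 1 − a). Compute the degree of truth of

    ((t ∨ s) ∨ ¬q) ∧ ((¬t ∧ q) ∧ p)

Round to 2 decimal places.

t ∨ s = max(a, b) on (0.06, 0.68) = 0.68
¬q = 1 − 0.83 = 0.17
(t ∨ s) ∨ ¬q = max(a, b) on (0.68, 0.17) = 0.68
¬t = 1 − 0.06 = 0.94
¬t ∧ q = min(a, b) on (0.94, 0.83) = 0.83
(¬t ∧ q) ∧ p = min(a, b) on (0.83, 0.50) = 0.50
((t ∨ s) ∨ ¬q) ∧ ((¬t ∧ q) ∧ p) = min(a, b) on (0.68, 0.50) = 0.50

0.50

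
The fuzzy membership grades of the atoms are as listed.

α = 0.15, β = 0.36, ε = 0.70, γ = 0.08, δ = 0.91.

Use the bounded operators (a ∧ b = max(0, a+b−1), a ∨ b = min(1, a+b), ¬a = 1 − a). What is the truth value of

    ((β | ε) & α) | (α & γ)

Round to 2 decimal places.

β | ε = min(1, a+b) on (0.36, 0.70) = 1.00
(β | ε) & α = max(0, a+b−1) on (1.00, 0.15) = 0.15
α & γ = max(0, a+b−1) on (0.15, 0.08) = 0.00
((β | ε) & α) | (α & γ) = min(1, a+b) on (0.15, 0.00) = 0.15

0.15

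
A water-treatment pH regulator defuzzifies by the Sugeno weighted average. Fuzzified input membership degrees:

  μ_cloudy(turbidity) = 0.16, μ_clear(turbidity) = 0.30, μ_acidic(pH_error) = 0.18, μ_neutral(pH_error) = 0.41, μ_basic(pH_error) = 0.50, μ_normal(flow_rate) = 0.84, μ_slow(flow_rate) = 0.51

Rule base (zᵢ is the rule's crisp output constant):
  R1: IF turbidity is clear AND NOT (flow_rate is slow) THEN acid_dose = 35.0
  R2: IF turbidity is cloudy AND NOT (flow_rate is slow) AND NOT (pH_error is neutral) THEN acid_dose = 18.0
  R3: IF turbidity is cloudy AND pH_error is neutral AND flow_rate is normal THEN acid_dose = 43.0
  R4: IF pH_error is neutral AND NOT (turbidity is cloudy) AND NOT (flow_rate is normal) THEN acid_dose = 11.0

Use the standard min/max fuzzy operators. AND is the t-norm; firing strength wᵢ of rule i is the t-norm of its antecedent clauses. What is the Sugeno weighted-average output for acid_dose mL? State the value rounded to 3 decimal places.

R1 (z=35.0): clear=0.30, ¬slow=1−0.51=0.49; AND[min(a, b)] → w = 0.30
R2 (z=18.0): cloudy=0.16, ¬slow=1−0.51=0.49, ¬neutral=1−0.41=0.59; AND[min(a, b)] → w = 0.16
R3 (z=43.0): cloudy=0.16, neutral=0.41, normal=0.84; AND[min(a, b)] → w = 0.16
R4 (z=11.0): neutral=0.41, ¬cloudy=1−0.16=0.84, ¬normal=1−0.84=0.16; AND[min(a, b)] → w = 0.16
Weighted average = (0.30·35.0 + 0.16·18.0 + 0.16·43.0 + 0.16·11.0) / (0.30 + 0.16 + 0.16 + 0.16)
  = 22.0200 / 0.7800 = 28.231

28.231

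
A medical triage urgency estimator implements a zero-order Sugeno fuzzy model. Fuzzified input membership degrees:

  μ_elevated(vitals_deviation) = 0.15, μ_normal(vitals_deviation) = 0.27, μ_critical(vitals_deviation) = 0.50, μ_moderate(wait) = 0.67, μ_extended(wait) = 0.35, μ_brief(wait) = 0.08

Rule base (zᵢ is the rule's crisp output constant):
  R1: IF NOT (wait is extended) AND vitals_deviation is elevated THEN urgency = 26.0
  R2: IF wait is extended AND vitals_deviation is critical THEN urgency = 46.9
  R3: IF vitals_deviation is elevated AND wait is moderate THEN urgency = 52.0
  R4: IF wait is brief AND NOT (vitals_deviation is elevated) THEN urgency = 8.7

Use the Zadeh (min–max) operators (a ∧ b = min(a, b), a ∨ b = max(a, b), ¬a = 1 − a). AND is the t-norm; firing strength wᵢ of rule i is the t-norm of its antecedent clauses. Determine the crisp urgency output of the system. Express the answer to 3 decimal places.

R1 (z=26.0): ¬extended=1−0.35=0.65, elevated=0.15; AND[min(a, b)] → w = 0.15
R2 (z=46.9): extended=0.35, critical=0.50; AND[min(a, b)] → w = 0.35
R3 (z=52.0): elevated=0.15, moderate=0.67; AND[min(a, b)] → w = 0.15
R4 (z=8.7): brief=0.08, ¬elevated=1−0.15=0.85; AND[min(a, b)] → w = 0.08
Weighted average = (0.15·26.0 + 0.35·46.9 + 0.15·52.0 + 0.08·8.7) / (0.15 + 0.35 + 0.15 + 0.08)
  = 28.8110 / 0.7300 = 39.467

39.467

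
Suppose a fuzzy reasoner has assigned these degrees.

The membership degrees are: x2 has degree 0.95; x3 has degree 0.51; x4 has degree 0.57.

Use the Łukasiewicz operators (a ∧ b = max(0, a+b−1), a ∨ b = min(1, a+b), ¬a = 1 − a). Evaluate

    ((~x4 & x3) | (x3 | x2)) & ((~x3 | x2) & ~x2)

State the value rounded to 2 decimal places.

0.05

~x4 = 1 − 0.57 = 0.43
~x4 & x3 = max(0, a+b−1) on (0.43, 0.51) = 0.00
x3 | x2 = min(1, a+b) on (0.51, 0.95) = 1.00
(~x4 & x3) | (x3 | x2) = min(1, a+b) on (0.00, 1.00) = 1.00
~x3 = 1 − 0.51 = 0.49
~x3 | x2 = min(1, a+b) on (0.49, 0.95) = 1.00
~x2 = 1 − 0.95 = 0.05
(~x3 | x2) & ~x2 = max(0, a+b−1) on (1.00, 0.05) = 0.05
((~x4 & x3) | (x3 | x2)) & ((~x3 | x2) & ~x2) = max(0, a+b−1) on (1.00, 0.05) = 0.05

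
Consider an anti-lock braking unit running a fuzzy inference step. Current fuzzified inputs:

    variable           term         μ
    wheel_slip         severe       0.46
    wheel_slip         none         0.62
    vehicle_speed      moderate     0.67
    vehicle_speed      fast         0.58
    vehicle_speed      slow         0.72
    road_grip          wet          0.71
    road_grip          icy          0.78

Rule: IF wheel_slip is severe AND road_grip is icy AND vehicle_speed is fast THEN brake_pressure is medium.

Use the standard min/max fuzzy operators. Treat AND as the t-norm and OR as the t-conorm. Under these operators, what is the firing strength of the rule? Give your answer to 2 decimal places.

firing strength: severe=0.46, icy=0.78, fast=0.58; AND[min(a, b)] → w = 0.46

0.46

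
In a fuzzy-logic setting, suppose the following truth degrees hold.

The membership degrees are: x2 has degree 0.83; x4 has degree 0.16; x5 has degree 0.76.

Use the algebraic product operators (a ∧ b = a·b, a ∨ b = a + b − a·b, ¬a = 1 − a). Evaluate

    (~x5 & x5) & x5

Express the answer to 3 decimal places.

~x5 = 1 − 0.7600 = 0.2400
~x5 & x5 = a·b on (0.2400, 0.7600) = 0.1824
(~x5 & x5) & x5 = a·b on (0.1824, 0.7600) = 0.1386

0.139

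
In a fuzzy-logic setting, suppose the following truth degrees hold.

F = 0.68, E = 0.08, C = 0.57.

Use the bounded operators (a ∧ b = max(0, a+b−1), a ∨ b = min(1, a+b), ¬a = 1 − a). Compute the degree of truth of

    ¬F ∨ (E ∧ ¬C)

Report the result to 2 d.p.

0.32

¬F = 1 − 0.68 = 0.32
¬C = 1 − 0.57 = 0.43
E ∧ ¬C = max(0, a+b−1) on (0.08, 0.43) = 0.00
¬F ∨ (E ∧ ¬C) = min(1, a+b) on (0.32, 0.00) = 0.32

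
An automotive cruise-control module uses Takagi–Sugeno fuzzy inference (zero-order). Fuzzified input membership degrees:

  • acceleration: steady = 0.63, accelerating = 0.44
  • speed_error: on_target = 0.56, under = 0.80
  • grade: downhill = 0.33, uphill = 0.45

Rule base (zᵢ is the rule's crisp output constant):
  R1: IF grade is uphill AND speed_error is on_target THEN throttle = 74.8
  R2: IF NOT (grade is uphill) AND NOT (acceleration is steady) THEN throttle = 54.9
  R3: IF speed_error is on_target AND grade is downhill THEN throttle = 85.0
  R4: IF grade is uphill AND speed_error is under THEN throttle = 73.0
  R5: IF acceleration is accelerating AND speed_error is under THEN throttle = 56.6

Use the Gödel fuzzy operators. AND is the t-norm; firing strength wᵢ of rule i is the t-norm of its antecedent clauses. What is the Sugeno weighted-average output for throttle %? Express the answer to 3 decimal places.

68.518

R1 (z=74.8): uphill=0.45, on_target=0.56; AND[min(a, b)] → w = 0.45
R2 (z=54.9): ¬uphill=1−0.45=0.55, ¬steady=1−0.63=0.37; AND[min(a, b)] → w = 0.37
R3 (z=85.0): on_target=0.56, downhill=0.33; AND[min(a, b)] → w = 0.33
R4 (z=73.0): uphill=0.45, under=0.80; AND[min(a, b)] → w = 0.45
R5 (z=56.6): accelerating=0.44, under=0.80; AND[min(a, b)] → w = 0.44
Weighted average = (0.45·74.8 + 0.37·54.9 + 0.33·85.0 + 0.45·73.0 + 0.44·56.6) / (0.45 + 0.37 + 0.33 + 0.45 + 0.44)
  = 139.7770 / 2.0400 = 68.518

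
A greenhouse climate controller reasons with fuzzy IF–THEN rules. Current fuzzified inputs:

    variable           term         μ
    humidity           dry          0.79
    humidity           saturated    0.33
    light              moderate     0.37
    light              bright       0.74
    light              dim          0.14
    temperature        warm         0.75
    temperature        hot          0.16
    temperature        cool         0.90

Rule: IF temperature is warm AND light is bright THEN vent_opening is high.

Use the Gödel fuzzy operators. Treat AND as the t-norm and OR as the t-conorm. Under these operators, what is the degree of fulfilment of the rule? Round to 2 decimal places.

firing strength: warm=0.75, bright=0.74; AND[min(a, b)] → w = 0.74

0.74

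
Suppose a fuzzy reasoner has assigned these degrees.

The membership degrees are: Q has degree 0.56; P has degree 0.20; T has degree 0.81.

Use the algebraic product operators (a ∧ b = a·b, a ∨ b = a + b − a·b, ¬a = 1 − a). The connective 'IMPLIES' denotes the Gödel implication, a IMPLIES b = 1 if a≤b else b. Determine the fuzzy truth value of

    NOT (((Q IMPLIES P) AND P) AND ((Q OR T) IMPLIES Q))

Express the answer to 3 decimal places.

0.978

Q IMPLIES P  [Gödel: 1 if a≤b else b] with a=0.5600, b=0.2000 → 0.2000
(Q IMPLIES P) AND P = a·b on (0.2000, 0.2000) = 0.0400
Q OR T = a + b − a·b on (0.5600, 0.8100) = 0.9164
(Q OR T) IMPLIES Q  [Gödel: 1 if a≤b else b] with a=0.9164, b=0.5600 → 0.5600
((Q IMPLIES P) AND P) AND ((Q OR T) IMPLIES Q) = a·b on (0.0400, 0.5600) = 0.0224
NOT (((Q IMPLIES P) AND P) AND ((Q OR T) IMPLIES Q)) = 1 − 0.0224 = 0.9776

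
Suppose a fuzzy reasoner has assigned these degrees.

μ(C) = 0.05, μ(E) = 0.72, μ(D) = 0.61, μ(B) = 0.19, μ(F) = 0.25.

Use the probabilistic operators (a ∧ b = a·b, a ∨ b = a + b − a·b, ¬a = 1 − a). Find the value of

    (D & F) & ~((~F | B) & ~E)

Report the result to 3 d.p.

0.118

D & F = a·b on (0.6100, 0.2500) = 0.1525
~F = 1 − 0.2500 = 0.7500
~F | B = a + b − a·b on (0.7500, 0.1900) = 0.7975
~E = 1 − 0.7200 = 0.2800
(~F | B) & ~E = a·b on (0.7975, 0.2800) = 0.2233
~((~F | B) & ~E) = 1 − 0.2233 = 0.7767
(D & F) & ~((~F | B) & ~E) = a·b on (0.1525, 0.7767) = 0.1184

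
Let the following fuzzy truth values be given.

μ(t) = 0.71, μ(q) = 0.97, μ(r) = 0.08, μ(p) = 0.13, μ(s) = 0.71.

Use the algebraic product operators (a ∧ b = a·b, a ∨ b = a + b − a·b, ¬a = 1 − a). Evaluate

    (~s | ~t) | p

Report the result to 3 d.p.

0.561

~s = 1 − 0.7100 = 0.2900
~t = 1 − 0.7100 = 0.2900
~s | ~t = a + b − a·b on (0.2900, 0.2900) = 0.4959
(~s | ~t) | p = a + b − a·b on (0.4959, 0.1300) = 0.5614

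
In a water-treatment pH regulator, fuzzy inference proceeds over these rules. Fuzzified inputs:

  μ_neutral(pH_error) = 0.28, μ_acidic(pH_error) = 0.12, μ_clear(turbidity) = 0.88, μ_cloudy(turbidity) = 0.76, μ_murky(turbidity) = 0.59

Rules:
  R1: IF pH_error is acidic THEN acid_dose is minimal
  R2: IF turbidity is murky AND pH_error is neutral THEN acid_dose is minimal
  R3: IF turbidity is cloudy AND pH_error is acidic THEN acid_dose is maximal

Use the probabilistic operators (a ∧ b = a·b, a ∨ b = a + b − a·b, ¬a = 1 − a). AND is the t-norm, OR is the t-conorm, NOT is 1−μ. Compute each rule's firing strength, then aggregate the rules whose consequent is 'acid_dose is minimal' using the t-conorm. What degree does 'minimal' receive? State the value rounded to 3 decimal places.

R1: acidic=0.12 → w = 0.1200
R2: murky=0.59, neutral=0.28; AND[a·b] → w = 0.1652
R3: cloudy=0.76, acidic=0.12; AND[a·b] → w = 0.0912
Rules with consequent 'minimal': {R1, R2} → strengths 0.1200, 0.1652
Aggregate via t-conorm [a + b − a·b]: 0.2654

0.265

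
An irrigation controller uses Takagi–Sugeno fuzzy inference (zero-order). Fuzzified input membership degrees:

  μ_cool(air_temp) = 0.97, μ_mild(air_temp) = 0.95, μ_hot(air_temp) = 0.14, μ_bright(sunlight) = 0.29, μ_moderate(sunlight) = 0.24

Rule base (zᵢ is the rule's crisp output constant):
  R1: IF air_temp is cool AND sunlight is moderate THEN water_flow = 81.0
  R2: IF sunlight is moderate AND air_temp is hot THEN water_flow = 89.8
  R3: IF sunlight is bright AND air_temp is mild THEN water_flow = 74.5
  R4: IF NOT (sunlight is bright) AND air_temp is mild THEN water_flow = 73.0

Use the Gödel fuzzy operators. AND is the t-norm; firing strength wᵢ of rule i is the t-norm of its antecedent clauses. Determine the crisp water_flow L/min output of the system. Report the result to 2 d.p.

R1 (z=81.0): cool=0.97, moderate=0.24; AND[min(a, b)] → w = 0.24
R2 (z=89.8): moderate=0.24, hot=0.14; AND[min(a, b)] → w = 0.14
R3 (z=74.5): bright=0.29, mild=0.95; AND[min(a, b)] → w = 0.29
R4 (z=73.0): ¬bright=1−0.29=0.71, mild=0.95; AND[min(a, b)] → w = 0.71
Weighted average = (0.24·81.0 + 0.14·89.8 + 0.29·74.5 + 0.71·73.0) / (0.24 + 0.14 + 0.29 + 0.71)
  = 105.4470 / 1.3800 = 76.41

76.41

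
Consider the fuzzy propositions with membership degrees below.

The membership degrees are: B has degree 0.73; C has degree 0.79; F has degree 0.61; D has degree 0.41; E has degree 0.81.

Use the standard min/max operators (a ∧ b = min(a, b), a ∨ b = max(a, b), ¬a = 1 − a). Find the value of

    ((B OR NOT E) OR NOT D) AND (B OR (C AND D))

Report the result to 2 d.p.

NOT E = 1 − 0.81 = 0.19
B OR NOT E = max(a, b) on (0.73, 0.19) = 0.73
NOT D = 1 − 0.41 = 0.59
(B OR NOT E) OR NOT D = max(a, b) on (0.73, 0.59) = 0.73
C AND D = min(a, b) on (0.79, 0.41) = 0.41
B OR (C AND D) = max(a, b) on (0.73, 0.41) = 0.73
((B OR NOT E) OR NOT D) AND (B OR (C AND D)) = min(a, b) on (0.73, 0.73) = 0.73

0.73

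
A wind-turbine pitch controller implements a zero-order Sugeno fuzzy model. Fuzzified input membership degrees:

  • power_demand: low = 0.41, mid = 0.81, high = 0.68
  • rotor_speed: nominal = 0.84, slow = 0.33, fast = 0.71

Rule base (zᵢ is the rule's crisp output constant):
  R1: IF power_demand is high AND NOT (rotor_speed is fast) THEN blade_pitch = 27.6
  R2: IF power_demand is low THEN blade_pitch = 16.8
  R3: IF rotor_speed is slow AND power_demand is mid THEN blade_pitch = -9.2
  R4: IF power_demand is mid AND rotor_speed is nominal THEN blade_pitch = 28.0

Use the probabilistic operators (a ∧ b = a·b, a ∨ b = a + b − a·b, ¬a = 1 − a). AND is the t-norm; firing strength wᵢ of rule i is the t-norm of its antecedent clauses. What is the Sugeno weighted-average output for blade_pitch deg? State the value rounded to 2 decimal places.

R1 (z=27.6): high=0.68, ¬fast=1−0.71=0.29; AND[a·b] → w = 0.1972
R2 (z=16.8): low=0.41 → w = 0.4100
R3 (z=-9.2): slow=0.33, mid=0.81; AND[a·b] → w = 0.2673
R4 (z=28.0): mid=0.81, nominal=0.84; AND[a·b] → w = 0.6804
Weighted average = (0.1972·27.6 + 0.4100·16.8 + 0.2673·-9.2 + 0.6804·28.0) / (0.1972 + 0.4100 + 0.2673 + 0.6804)
  = 28.9228 / 1.5549 = 18.60

18.60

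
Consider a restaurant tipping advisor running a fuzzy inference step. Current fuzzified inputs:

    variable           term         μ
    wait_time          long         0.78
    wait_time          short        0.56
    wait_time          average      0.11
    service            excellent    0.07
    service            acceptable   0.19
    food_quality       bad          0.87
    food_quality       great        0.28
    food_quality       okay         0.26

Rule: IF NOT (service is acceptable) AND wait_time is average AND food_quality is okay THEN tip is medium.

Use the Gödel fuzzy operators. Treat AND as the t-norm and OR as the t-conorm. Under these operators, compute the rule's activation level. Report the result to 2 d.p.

firing strength: ¬acceptable=1−0.19=0.81, average=0.11, okay=0.26; AND[min(a, b)] → w = 0.11

0.11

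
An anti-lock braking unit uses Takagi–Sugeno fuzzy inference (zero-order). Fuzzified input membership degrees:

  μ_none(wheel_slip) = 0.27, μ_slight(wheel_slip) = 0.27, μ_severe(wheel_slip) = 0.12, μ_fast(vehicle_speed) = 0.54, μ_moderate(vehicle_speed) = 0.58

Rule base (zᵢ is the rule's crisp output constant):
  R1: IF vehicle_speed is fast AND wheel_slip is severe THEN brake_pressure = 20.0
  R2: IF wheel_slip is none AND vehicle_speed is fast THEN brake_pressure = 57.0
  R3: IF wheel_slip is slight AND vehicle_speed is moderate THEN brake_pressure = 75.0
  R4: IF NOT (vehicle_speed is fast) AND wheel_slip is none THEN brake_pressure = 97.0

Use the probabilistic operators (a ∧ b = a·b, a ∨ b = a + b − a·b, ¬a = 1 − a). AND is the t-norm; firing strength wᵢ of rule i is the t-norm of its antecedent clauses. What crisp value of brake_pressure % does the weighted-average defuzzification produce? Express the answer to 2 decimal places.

R1 (z=20.0): fast=0.54, severe=0.12; AND[a·b] → w = 0.0648
R2 (z=57.0): none=0.27, fast=0.54; AND[a·b] → w = 0.1458
R3 (z=75.0): slight=0.27, moderate=0.58; AND[a·b] → w = 0.1566
R4 (z=97.0): ¬fast=1−0.54=0.46, none=0.27; AND[a·b] → w = 0.1242
Weighted average = (0.0648·20.0 + 0.1458·57.0 + 0.1566·75.0 + 0.1242·97.0) / (0.0648 + 0.1458 + 0.1566 + 0.1242)
  = 33.3990 / 0.4914 = 67.97

67.97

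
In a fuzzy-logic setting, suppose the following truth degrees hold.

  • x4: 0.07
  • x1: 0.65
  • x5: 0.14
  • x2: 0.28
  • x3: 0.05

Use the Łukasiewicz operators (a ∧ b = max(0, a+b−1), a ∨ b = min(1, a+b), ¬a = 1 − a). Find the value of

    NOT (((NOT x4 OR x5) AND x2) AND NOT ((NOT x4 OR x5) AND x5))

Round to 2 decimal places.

NOT x4 = 1 − 0.07 = 0.93
NOT x4 OR x5 = min(1, a+b) on (0.93, 0.14) = 1.00
(NOT x4 OR x5) AND x2 = max(0, a+b−1) on (1.00, 0.28) = 0.28
NOT x4 = 1 − 0.07 = 0.93
NOT x4 OR x5 = min(1, a+b) on (0.93, 0.14) = 1.00
(NOT x4 OR x5) AND x5 = max(0, a+b−1) on (1.00, 0.14) = 0.14
NOT ((NOT x4 OR x5) AND x5) = 1 − 0.14 = 0.86
((NOT x4 OR x5) AND x2) AND NOT ((NOT x4 OR x5) AND x5) = max(0, a+b−1) on (0.28, 0.86) = 0.14
NOT (((NOT x4 OR x5) AND x2) AND NOT ((NOT x4 OR x5) AND x5)) = 1 − 0.14 = 0.86

0.86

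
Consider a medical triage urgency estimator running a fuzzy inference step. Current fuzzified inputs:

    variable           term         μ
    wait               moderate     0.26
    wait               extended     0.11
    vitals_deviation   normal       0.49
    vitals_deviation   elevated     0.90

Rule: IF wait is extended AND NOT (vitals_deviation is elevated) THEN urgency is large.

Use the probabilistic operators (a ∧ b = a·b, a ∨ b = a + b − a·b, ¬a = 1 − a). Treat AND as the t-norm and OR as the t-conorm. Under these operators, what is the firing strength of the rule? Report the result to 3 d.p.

0.011

firing strength: extended=0.11, ¬elevated=1−0.90=0.10; AND[a·b] → w = 0.0110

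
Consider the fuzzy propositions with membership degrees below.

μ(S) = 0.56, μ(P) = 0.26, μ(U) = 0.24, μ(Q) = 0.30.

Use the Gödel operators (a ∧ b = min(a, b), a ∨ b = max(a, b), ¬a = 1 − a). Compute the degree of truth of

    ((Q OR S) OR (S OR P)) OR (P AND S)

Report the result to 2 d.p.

0.56

Q OR S = max(a, b) on (0.30, 0.56) = 0.56
S OR P = max(a, b) on (0.56, 0.26) = 0.56
(Q OR S) OR (S OR P) = max(a, b) on (0.56, 0.56) = 0.56
P AND S = min(a, b) on (0.26, 0.56) = 0.26
((Q OR S) OR (S OR P)) OR (P AND S) = max(a, b) on (0.56, 0.26) = 0.56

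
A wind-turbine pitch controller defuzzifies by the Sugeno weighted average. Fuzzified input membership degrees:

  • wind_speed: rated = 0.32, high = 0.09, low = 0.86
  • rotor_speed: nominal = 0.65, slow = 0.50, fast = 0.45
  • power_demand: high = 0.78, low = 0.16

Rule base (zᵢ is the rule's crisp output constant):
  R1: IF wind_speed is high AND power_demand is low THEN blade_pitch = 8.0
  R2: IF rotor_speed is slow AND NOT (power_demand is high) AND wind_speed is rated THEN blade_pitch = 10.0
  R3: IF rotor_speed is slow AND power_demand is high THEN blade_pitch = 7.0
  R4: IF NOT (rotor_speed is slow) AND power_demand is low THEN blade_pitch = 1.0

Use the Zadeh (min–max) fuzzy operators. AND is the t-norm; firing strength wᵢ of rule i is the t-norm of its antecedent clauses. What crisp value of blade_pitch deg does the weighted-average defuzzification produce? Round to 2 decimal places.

R1 (z=8.0): high=0.09, low=0.16; AND[min(a, b)] → w = 0.09
R2 (z=10.0): slow=0.50, ¬high=1−0.78=0.22, rated=0.32; AND[min(a, b)] → w = 0.22
R3 (z=7.0): slow=0.50, high=0.78; AND[min(a, b)] → w = 0.50
R4 (z=1.0): ¬slow=1−0.50=0.50, low=0.16; AND[min(a, b)] → w = 0.16
Weighted average = (0.09·8.0 + 0.22·10.0 + 0.50·7.0 + 0.16·1.0) / (0.09 + 0.22 + 0.50 + 0.16)
  = 6.5800 / 0.9700 = 6.78

6.78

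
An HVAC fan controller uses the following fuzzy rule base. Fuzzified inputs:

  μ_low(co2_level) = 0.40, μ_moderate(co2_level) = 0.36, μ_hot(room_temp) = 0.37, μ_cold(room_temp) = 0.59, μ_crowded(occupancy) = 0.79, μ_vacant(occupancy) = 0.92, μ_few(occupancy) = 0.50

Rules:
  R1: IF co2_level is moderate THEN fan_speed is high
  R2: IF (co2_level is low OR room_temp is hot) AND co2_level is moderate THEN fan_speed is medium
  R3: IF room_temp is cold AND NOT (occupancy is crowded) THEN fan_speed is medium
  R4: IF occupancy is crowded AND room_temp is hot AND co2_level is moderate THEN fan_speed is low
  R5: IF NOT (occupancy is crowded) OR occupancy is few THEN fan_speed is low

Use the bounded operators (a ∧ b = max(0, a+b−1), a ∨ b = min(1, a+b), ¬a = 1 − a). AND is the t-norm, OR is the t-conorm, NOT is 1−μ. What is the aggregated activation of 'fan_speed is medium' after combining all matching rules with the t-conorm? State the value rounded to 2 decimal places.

R1: moderate=0.36 → w = 0.36
R2: (low=0.40 OR hot=0.37) = 0.77; AND[max(0, a+b−1)] with moderate=0.36 → w = 0.13
R3: cold=0.59, ¬crowded=1−0.79=0.21; AND[max(0, a+b−1)] → w = 0.00
R4: crowded=0.79, hot=0.37, moderate=0.36; AND[max(0, a+b−1)] → w = 0.00
R5: ¬crowded=1−0.79=0.21, few=0.50; OR[min(1, a+b)] → w = 0.71
Rules with consequent 'medium': {R2, R3} → strengths 0.13, 0.00
Aggregate via t-conorm [min(1, a+b)]: 0.13

0.13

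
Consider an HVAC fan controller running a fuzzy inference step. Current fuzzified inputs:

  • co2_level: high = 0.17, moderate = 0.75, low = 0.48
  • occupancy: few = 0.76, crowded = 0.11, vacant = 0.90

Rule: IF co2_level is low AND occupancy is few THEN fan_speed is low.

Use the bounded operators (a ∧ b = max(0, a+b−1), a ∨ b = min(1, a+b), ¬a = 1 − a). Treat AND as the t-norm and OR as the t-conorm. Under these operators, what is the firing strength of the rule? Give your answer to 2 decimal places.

0.24

firing strength: low=0.48, few=0.76; AND[max(0, a+b−1)] → w = 0.24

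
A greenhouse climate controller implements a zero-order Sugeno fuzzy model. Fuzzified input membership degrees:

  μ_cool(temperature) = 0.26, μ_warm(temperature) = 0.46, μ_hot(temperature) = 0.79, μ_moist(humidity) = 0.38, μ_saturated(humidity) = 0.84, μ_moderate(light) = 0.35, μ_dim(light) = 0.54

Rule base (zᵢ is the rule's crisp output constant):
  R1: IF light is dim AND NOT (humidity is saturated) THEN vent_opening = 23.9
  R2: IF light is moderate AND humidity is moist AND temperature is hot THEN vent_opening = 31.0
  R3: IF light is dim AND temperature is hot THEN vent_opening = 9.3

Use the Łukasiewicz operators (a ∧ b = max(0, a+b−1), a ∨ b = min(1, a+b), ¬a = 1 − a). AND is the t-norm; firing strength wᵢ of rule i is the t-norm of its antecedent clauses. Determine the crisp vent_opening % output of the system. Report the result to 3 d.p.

9.300

R1 (z=23.9): dim=0.54, ¬saturated=1−0.84=0.16; AND[max(0, a+b−1)] → w = 0.00
R2 (z=31.0): moderate=0.35, moist=0.38, hot=0.79; AND[max(0, a+b−1)] → w = 0.00
R3 (z=9.3): dim=0.54, hot=0.79; AND[max(0, a+b−1)] → w = 0.33
Weighted average = (0.00·23.9 + 0.00·31.0 + 0.33·9.3) / (0.00 + 0.00 + 0.33)
  = 3.0690 / 0.3300 = 9.300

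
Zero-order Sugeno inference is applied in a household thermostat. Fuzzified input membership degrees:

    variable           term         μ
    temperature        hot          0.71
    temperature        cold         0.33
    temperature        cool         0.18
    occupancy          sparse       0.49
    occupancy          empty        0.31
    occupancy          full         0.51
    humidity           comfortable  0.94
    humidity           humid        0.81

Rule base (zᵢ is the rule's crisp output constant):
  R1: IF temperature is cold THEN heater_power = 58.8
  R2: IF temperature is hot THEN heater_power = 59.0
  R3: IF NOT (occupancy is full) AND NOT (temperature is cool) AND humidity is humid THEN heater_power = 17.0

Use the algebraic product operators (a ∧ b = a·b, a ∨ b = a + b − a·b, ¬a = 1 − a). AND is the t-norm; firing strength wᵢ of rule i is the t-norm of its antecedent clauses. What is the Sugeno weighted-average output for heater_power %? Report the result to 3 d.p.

R1 (z=58.8): cold=0.33 → w = 0.3300
R2 (z=59.0): hot=0.71 → w = 0.7100
R3 (z=17.0): ¬full=1−0.51=0.49, ¬cool=1−0.18=0.82, humid=0.81; AND[a·b] → w = 0.3255
Weighted average = (0.3300·58.8 + 0.7100·59.0 + 0.3255·17.0) / (0.3300 + 0.7100 + 0.3255)
  = 66.8268 / 1.3655 = 48.941

48.941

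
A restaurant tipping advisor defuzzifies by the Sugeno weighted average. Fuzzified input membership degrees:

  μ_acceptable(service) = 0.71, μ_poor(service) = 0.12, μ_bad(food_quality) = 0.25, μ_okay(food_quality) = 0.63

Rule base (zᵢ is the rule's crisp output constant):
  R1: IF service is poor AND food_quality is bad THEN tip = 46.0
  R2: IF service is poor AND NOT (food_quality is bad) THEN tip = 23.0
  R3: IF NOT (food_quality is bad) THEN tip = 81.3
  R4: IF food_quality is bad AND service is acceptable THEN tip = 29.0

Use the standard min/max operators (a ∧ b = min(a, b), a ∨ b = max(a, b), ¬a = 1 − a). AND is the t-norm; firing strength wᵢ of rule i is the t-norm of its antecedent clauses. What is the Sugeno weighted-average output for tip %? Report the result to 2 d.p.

R1 (z=46.0): poor=0.12, bad=0.25; AND[min(a, b)] → w = 0.12
R2 (z=23.0): poor=0.12, ¬bad=1−0.25=0.75; AND[min(a, b)] → w = 0.12
R3 (z=81.3): ¬bad=1−0.25=0.75 → w = 0.75
R4 (z=29.0): bad=0.25, acceptable=0.71; AND[min(a, b)] → w = 0.25
Weighted average = (0.12·46.0 + 0.12·23.0 + 0.75·81.3 + 0.25·29.0) / (0.12 + 0.12 + 0.75 + 0.25)
  = 76.5050 / 1.2400 = 61.70

61.70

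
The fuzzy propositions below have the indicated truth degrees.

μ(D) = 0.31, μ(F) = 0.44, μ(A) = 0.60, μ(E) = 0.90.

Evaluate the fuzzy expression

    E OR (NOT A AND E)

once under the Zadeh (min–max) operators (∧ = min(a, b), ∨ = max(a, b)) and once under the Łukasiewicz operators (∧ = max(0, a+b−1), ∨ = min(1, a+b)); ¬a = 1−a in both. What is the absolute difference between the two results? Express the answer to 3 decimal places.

Under Zadeh (min–max):
  NOT A = 1 − 0.60 = 0.40
  NOT A AND E = min(a, b) on (0.40, 0.90) = 0.40
  E OR (NOT A AND E) = max(a, b) on (0.90, 0.40) = 0.90
  → value = 0.9000
Under Łukasiewicz:
  NOT A = 1 − 0.60 = 0.40
  NOT A AND E = max(0, a+b−1) on (0.40, 0.90) = 0.30
  E OR (NOT A AND E) = min(1, a+b) on (0.90, 0.30) = 1.00
  → value = 1.0000
|0.9000 − 1.0000| = 0.100

0.100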